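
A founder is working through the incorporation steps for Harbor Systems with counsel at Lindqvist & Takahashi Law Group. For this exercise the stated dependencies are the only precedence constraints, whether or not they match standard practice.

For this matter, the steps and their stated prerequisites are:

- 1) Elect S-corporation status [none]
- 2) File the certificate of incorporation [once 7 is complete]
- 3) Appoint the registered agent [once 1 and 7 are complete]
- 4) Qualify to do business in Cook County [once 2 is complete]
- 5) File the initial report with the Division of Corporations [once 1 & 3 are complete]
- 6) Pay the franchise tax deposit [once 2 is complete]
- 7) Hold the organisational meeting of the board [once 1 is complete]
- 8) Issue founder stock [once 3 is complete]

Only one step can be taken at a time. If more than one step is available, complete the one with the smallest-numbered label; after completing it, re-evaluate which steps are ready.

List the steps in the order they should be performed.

1, 7, 2, 3, 4, 5, 6, 8

1 has no prerequisites → 1 first.
That leaves 7 as the only ready step → 7.
2 and 3 are both available; 2 has the earlier label → 2.
4 and 6 now also ready, so the ready set is {3, 4, 6}; 3 has the earlier label → 3.
4, 5, 6 and 8 are all available; 4 has the earlier label → 4.
Now 5, 6 and 8 have their prerequisites met. 5 has the earlier label, so 5 next.
Ready: 6 and 8. 6 has the earlier label → 6.
That leaves 8 as the only ready step → 8.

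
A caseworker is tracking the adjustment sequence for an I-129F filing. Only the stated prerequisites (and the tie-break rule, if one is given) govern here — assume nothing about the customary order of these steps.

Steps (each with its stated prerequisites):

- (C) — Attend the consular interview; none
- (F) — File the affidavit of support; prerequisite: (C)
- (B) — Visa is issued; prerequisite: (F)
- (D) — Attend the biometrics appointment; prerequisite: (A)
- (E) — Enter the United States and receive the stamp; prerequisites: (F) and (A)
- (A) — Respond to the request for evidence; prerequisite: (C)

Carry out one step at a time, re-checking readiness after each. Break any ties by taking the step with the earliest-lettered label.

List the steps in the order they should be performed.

(C), (A), (D), (F), (B), (E)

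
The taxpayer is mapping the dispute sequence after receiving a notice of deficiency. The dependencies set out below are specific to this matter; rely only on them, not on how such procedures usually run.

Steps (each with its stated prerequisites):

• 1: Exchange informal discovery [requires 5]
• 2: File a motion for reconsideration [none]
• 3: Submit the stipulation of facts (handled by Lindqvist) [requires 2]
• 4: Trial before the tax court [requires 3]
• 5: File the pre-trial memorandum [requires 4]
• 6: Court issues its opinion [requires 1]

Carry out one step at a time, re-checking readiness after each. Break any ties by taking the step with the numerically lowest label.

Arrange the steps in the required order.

2 → 3 → 4 → 5 → 1 → 6

2 has no prerequisites → 2 first.
3 needed 2, now all done → 3.
4 needed 3, now all done → 4.
5 needed 4, now all done → 5.
1 needed 5, now all done → 1.
That leaves 6 as the only ready step → 6.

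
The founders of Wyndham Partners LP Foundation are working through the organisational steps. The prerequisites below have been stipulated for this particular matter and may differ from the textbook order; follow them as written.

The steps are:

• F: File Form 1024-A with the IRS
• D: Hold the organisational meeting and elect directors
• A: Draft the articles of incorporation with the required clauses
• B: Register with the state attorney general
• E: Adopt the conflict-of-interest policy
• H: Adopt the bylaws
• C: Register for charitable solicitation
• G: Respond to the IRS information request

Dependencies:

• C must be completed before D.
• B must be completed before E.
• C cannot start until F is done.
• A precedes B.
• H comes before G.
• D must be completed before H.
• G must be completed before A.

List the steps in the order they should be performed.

F is the only step with nothing outstanding, so it goes first.
That leaves C as the only ready step → C.
That leaves D as the only ready step → D.
That leaves H as the only ready step → H.
G is the only step now ready → G.
A needed G, now all done → A.
B needed A, now all done → B.
E needed B, now all done → E.

F C D H G A B E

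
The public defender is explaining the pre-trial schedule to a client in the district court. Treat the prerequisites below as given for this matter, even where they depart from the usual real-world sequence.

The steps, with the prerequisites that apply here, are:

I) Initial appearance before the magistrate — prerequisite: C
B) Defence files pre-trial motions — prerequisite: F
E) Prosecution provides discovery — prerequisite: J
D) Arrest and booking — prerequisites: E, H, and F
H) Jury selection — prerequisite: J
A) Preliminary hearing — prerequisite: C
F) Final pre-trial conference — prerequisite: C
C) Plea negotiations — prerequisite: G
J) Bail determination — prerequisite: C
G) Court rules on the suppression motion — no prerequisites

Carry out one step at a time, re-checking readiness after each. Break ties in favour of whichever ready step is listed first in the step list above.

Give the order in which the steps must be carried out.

G, C, I, A, F, B, J, E, H, D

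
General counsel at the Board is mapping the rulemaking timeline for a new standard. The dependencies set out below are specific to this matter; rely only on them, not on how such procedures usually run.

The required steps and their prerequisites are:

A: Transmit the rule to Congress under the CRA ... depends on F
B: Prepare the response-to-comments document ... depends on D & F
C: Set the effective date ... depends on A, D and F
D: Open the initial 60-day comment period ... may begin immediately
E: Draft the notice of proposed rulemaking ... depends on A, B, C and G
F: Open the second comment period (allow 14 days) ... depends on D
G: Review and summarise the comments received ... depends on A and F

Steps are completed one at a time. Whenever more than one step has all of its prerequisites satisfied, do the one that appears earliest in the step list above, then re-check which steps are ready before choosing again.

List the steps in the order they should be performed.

D → F → A → B → C → G → E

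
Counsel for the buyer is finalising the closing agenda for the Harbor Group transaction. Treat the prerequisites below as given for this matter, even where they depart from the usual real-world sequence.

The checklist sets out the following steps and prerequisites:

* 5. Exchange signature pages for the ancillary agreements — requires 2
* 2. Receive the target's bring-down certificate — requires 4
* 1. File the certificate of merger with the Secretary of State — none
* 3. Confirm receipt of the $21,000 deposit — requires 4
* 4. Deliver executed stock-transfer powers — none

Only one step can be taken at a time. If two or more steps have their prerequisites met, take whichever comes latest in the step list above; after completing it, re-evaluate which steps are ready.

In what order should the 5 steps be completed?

4 → 3 → 1 → 2 → 5

Nothing is required for 4 and 1. 4 is listed later → 4 first.
3 and 2 now also ready, so the ready set is {3, 1, 2}; 3 is listed later → 3.
1 and 2 are both available; 1 is listed later → 1.
2 needed 4, now all done → 2.
Next only 5 has its prerequisites met → 5.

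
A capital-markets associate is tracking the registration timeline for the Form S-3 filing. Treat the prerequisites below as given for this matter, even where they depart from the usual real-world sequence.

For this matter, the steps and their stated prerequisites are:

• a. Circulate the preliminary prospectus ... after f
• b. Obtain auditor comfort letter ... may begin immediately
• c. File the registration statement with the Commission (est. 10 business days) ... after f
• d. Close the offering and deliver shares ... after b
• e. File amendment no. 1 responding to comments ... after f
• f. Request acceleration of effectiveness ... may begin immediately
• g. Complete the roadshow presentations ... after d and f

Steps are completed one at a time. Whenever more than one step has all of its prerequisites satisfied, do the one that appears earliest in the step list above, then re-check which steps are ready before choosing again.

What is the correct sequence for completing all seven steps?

b, d, f, a, c, e, g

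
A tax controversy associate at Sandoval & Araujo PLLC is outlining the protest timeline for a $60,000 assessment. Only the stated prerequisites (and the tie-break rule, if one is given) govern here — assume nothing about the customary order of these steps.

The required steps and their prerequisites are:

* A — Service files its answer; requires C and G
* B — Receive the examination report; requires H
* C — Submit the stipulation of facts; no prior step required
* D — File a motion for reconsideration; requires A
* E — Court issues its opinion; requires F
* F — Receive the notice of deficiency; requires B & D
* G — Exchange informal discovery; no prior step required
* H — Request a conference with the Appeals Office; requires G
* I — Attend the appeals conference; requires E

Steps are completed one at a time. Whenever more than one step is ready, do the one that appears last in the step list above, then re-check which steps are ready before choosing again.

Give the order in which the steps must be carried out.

G H C B A D F E I

Nothing is required for G and C. G is listed later → G first.
H now also ready, so the ready set is {H, C}; H is listed later → H.
C and B are both available; C is listed later → C.
A now also ready, so the ready set is {B, A}; B is listed later → B.
A is the only step now ready → A.
D is the only step now ready → D.
Next only F has its prerequisites met → F.
Next only E has its prerequisites met → E.
Next only I has its prerequisites met → I.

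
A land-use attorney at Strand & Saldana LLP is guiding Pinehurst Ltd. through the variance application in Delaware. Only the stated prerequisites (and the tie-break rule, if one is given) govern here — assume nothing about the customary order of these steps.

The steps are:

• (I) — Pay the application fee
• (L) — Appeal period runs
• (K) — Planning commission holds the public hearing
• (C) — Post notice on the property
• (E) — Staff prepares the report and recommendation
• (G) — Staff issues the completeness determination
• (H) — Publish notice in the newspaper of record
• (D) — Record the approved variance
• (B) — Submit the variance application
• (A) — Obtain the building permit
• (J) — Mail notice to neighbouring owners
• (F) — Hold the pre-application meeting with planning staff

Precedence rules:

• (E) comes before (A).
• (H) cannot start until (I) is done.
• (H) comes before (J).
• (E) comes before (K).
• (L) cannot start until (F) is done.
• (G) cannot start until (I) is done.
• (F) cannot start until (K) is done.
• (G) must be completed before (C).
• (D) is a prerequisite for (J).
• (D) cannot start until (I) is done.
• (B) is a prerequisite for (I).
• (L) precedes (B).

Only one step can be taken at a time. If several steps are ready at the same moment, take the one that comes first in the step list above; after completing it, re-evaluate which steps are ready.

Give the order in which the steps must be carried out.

(E), (K), (A), (F), (L), (B), (I), (G), (C), (H), (D), (J)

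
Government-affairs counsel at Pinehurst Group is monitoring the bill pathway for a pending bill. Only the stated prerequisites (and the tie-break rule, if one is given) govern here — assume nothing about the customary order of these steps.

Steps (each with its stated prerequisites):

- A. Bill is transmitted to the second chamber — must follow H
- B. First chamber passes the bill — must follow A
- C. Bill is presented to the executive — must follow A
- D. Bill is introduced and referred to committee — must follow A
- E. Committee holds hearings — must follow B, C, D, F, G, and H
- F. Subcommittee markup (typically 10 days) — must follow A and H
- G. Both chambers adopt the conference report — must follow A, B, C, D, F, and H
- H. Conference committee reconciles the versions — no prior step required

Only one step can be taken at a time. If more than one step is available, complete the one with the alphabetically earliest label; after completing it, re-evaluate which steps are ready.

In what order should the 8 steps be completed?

H is the only step with nothing outstanding, so it goes first.
That leaves A as the only ready step → A.
Ready: B, C, D and F. B has the earlier label → B.
C, D and F are all available; C has the earlier label → C.
Ready: D and F. D has the earlier label → D.
That leaves F as the only ready step → F.
That leaves G as the only ready step → G.
Next only E has its prerequisites met → E.

H → A → B → C → D → F → G → E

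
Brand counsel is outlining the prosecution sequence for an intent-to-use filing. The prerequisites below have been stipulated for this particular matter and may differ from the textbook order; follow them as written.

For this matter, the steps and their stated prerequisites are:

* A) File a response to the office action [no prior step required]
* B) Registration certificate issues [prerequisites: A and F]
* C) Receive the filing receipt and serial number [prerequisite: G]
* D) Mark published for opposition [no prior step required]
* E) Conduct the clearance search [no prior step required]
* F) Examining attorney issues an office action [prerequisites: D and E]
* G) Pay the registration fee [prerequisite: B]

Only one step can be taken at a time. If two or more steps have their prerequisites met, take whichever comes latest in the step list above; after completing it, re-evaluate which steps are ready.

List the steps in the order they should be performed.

E, D and A have no prerequisites; E is listed later, so E is first.
Now D and A have their prerequisites met. D is listed later, so D next.
Now F and A have their prerequisites met. F is listed later, so F next.
A is the only step now ready → A.
B is the only step now ready → B.
G needed B, now all done → G.
C needed G, now all done → C.

E → D → F → A → B → G → C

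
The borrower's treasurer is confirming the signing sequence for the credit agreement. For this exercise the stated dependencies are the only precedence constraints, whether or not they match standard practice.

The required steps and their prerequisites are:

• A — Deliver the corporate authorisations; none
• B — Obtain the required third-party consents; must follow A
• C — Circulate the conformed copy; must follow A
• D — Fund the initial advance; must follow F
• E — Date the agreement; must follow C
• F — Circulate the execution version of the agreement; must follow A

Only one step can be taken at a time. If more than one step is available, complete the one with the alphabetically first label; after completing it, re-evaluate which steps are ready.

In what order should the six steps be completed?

Only A has no prerequisites, so it is first.
Now B, C and F have their prerequisites met. B has the earlier label, so B next.
C and F are both available; C has the earlier label → C.
E now also ready, so the ready set is {E, F}; E has the earlier label → E.
That leaves F as the only ready step → F.
D is the only step now ready → D.

A, B, C, E, F, D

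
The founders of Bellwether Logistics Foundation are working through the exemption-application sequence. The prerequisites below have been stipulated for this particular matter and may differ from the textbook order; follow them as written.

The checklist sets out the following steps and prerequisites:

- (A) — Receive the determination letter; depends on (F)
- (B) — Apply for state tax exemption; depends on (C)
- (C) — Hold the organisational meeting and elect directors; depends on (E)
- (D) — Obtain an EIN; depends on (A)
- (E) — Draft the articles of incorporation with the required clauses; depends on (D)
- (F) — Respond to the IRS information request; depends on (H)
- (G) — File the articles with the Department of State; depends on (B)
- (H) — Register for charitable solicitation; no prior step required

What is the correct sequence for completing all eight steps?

(H) → (F) → (A) → (D) → (E) → (C) → (B) → (G)

(H) has no prerequisites → (H) first.
That leaves (F) as the only ready step → (F).
That leaves (A) as the only ready step → (A).
That leaves (D) as the only ready step → (D).
That leaves (E) as the only ready step → (E).
(C) needed (E), now all done → (C).
That leaves (B) as the only ready step → (B).
(G) needed (B), now all done → (G).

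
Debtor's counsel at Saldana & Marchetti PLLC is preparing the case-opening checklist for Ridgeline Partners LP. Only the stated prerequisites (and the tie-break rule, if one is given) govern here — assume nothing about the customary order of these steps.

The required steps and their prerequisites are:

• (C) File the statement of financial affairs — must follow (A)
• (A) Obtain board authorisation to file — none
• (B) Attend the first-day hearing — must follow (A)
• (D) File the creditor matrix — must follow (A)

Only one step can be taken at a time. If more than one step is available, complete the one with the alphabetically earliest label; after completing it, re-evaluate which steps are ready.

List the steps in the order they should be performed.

(A), (B), (C), (D)

(A) has no prerequisites → (A) first.
Ready: (B), (C) and (D). (B) has the earlier label → (B).
(C) and (D) are both available; (C) has the earlier label → (C).
Next only (D) has its prerequisites met → (D).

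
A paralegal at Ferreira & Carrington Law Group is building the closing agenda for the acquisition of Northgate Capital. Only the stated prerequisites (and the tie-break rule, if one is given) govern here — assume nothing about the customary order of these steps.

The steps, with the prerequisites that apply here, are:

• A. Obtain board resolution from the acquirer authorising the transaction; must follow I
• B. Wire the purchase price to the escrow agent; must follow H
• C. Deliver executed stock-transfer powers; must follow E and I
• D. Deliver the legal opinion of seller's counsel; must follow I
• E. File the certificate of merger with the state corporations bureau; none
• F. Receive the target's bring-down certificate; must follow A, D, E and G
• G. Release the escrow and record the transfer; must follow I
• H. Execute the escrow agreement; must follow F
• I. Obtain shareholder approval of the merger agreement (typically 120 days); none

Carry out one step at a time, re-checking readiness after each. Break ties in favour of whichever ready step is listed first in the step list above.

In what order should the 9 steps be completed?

Nothing is required for E and I. E is listed earlier → E first.
Next only I has its prerequisites met → I.
A, C, D and G are all available; A is listed earlier → A.
Now C, D and G have their prerequisites met. C is listed earlier, so C next.
D and G are both available; D is listed earlier → D.
G needed I, now all done → G.
F needed A, D, E and G, now all done → F.
H is the only step now ready → H.
That leaves B as the only ready step → B.

E → I → A → C → D → G → F → H → B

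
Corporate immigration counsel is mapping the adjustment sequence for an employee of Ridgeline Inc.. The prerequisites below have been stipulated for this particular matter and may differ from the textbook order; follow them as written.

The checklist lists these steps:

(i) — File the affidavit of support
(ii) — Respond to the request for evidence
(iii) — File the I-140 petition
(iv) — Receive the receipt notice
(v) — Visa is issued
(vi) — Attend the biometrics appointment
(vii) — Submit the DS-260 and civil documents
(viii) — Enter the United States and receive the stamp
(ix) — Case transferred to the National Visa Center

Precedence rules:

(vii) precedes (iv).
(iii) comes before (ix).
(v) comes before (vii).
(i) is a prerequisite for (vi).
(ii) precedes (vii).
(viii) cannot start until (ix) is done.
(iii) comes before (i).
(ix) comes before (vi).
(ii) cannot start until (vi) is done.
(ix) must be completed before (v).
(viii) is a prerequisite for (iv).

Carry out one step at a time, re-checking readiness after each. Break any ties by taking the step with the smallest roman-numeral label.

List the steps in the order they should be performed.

(iii) has no prerequisites → (iii) first.
(i) and (ix) are both available; (i) has the earlier label → (i).
(ix) is the only step now ready → (ix).
(v), (vi) and (viii) are all available; (v) has the earlier label → (v).
(vi) and (viii) are both available; (vi) has the earlier label → (vi).
(ii) now also ready, so the ready set is {(ii), (viii)}; (ii) has the earlier label → (ii).
(vii) now also ready, so the ready set is {(vii), (viii)}; (vii) has the earlier label → (vii).
(viii) needed (ix), now all done → (viii).
(iv) needed (vii) and (viii), now all done → (iv).

(iii) → (i) → (ix) → (v) → (vi) → (ii) → (vii) → (viii) → (iv)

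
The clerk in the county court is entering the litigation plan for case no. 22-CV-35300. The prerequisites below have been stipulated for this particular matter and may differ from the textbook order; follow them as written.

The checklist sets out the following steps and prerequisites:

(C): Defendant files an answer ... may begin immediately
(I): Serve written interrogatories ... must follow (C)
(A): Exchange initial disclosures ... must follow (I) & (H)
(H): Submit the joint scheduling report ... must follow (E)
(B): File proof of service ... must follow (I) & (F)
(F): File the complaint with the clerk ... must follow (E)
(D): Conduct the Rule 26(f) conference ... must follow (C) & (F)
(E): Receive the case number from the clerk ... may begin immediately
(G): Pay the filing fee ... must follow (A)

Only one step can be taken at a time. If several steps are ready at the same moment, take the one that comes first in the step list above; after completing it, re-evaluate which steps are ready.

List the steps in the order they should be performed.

Nothing is required for (C) and (E). (C) is listed earlier → (C) first.
Now (I) and (E) have their prerequisites met. (I) is listed earlier, so (I) next.
(E) is the only step now ready → (E).
(H) and (F) are both available; (H) is listed earlier → (H).
(A) now also ready, so the ready set is {(A), (F)}; (A) is listed earlier → (A).
(G) now also ready, so the ready set is {(F), (G)}; (F) is listed earlier → (F).
Now (B), (D) and (G) have their prerequisites met. (B) is listed earlier, so (B) next.
Ready: (D) and (G). (D) is listed earlier → (D).
(G) is the only step now ready → (G).

(C), (I), (E), (H), (A), (F), (B), (D), (G)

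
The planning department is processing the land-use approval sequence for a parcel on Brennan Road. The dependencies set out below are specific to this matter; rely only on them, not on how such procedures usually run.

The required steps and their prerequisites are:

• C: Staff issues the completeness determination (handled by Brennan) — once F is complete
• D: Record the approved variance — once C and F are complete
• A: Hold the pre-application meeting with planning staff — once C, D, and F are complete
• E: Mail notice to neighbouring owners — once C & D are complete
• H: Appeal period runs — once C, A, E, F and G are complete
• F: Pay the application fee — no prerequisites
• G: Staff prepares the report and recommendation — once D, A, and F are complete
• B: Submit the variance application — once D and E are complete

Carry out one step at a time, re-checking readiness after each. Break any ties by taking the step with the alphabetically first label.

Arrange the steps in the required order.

F, C, D, A, E, B, G, H

F has no prerequisites → F first.
That leaves C as the only ready step → C.
D needed C and F, now all done → D.
Ready: A and E. A has the earlier label → A.
Ready: E and G. E has the earlier label → E.
Ready: B and G. B has the earlier label → B.
Next only G has its prerequisites met → G.
H is the only step now ready → H.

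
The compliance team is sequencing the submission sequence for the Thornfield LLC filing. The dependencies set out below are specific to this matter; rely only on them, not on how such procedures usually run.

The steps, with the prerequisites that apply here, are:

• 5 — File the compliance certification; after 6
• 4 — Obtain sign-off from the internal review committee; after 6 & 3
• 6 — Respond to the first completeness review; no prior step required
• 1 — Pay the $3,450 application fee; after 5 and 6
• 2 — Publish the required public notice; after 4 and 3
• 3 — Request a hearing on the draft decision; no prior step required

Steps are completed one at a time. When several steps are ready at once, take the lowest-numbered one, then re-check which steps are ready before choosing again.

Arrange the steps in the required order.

3 and 6 have no prerequisites; 3 has the earlier label, so 3 is first.
Next only 6 has its prerequisites met → 6.
Ready: 4 and 5. 4 has the earlier label → 4.
2 now also ready, so the ready set is {2, 5}; 2 has the earlier label → 2.
5 needed 6, now all done → 5.
That leaves 1 as the only ready step → 1.

3 6 4 2 5 1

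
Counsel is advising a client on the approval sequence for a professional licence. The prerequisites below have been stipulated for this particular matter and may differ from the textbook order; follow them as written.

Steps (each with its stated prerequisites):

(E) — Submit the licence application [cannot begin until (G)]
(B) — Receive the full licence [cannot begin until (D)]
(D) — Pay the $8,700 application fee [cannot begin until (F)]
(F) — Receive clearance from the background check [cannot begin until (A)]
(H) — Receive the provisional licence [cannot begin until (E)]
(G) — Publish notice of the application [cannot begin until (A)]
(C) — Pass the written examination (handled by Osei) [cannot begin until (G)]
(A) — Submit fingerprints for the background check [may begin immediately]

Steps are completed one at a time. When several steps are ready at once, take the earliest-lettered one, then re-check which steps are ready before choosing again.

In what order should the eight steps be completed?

(A) → (F) → (D) → (B) → (G) → (C) → (E) → (H)

(A) has no prerequisites → (A) first.
(F) and (G) are both available; (F) has the earlier label → (F).
(D) and (G) are both available; (D) has the earlier label → (D).
Now (B) and (G) have their prerequisites met. (B) has the earlier label, so (B) next.
(G) needed (A), now all done → (G).
Ready: (C) and (E). (C) has the earlier label → (C).
That leaves (E) as the only ready step → (E).
(H) is the only step now ready → (H).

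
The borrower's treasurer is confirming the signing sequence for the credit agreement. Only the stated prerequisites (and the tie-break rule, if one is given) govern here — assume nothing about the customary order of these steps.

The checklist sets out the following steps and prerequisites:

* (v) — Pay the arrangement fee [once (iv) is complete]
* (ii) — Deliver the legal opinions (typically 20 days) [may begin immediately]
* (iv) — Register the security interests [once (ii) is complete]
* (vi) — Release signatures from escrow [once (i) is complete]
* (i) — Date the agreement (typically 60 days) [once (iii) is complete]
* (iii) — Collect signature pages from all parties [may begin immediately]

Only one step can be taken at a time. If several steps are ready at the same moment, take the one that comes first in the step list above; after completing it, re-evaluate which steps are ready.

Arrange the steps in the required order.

(ii), (iv), (v), (iii), (i), (vi)

(ii) and (iii) have no prerequisites; (ii) is listed earlier, so (ii) is first.
(iv) now also ready, so the ready set is {(iv), (iii)}; (iv) is listed earlier → (iv).
(v) now also ready, so the ready set is {(v), (iii)}; (v) is listed earlier → (v).
Next only (iii) has its prerequisites met → (iii).
(i) is the only step now ready → (i).
(vi) needed (i), now all done → (vi).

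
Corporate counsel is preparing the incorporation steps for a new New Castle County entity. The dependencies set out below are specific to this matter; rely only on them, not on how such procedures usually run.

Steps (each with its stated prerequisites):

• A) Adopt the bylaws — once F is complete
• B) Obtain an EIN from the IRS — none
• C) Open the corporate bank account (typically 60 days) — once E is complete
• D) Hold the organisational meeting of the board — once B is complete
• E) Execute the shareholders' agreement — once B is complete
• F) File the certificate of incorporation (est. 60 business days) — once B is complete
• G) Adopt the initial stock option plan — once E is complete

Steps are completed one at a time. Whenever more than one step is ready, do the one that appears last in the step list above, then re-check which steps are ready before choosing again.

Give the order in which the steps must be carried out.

Only B has no prerequisites, so it is first.
Now F, E and D have their prerequisites met. F is listed later, so F next.
Now E, D and A have their prerequisites met. E is listed later, so E next.
G and C now also ready, so the ready set is {G, D, C, A}; G is listed later → G.
D, C and A are all available; D is listed later → D.
Now C and A have their prerequisites met. C is listed later, so C next.
Next only A has its prerequisites met → A.

B, F, E, G, D, C, A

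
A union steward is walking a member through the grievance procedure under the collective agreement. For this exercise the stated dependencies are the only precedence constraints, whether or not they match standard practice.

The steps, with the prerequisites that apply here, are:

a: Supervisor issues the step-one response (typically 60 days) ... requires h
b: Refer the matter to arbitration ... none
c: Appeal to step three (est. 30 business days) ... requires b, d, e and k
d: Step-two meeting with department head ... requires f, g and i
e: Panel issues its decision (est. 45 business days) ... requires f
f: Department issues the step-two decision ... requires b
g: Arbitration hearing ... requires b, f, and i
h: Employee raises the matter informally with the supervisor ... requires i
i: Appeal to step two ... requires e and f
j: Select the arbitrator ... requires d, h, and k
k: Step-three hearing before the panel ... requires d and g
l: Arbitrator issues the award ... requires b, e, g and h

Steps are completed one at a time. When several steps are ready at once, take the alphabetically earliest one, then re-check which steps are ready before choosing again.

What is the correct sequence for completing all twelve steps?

b, f, e, i, g, d, h, a, k, c, j, l

Only b has no prerequisites, so it is first.
Next only f has its prerequisites met → f.
That leaves e as the only ready step → e.
Next only i has its prerequisites met → i.
g and h are both available; g has the earlier label → g.
Now d and h have their prerequisites met. d has the earlier label, so d next.
k now also ready, so the ready set is {h, k}; h has the earlier label → h.
a, k and l are all available; a has the earlier label → a.
Ready: k and l. k has the earlier label → k.
Ready: c, j and l. c has the earlier label → c.
Now j and l have their prerequisites met. j has the earlier label, so j next.
Next only l has its prerequisites met → l.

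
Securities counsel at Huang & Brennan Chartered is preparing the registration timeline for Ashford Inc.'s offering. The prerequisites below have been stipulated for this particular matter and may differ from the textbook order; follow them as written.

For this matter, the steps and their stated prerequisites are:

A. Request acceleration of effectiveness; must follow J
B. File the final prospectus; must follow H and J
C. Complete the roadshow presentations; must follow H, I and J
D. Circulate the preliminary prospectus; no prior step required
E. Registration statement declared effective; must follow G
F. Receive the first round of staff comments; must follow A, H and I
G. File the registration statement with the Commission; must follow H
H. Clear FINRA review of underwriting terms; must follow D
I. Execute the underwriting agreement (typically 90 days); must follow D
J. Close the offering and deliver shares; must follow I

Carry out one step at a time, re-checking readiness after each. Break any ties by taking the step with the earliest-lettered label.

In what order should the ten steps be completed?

Only D has no prerequisites, so it is first.
Ready: H and I. H has the earlier label → H.
Ready: G and I. G has the earlier label → G.
E now also ready, so the ready set is {E, I}; E has the earlier label → E.
I needed D, now all done → I.
Next only J has its prerequisites met → J.
Ready: A, B and C. A has the earlier label → A.
F now also ready, so the ready set is {B, C, F}; B has the earlier label → B.
Ready: C and F. C has the earlier label → C.
F needed A, H and I, now all done → F.

D → H → G → E → I → J → A → B → C → F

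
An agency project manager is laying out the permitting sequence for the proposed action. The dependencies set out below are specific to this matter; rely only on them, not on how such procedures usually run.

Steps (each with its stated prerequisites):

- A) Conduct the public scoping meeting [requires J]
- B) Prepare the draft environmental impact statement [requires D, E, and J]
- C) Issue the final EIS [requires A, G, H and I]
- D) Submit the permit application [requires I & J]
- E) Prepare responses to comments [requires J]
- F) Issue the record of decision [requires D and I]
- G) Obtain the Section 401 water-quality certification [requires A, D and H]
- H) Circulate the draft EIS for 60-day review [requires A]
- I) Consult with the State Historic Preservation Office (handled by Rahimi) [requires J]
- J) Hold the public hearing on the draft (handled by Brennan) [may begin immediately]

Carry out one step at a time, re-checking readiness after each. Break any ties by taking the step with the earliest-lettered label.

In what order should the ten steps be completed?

J A E H I D B F G C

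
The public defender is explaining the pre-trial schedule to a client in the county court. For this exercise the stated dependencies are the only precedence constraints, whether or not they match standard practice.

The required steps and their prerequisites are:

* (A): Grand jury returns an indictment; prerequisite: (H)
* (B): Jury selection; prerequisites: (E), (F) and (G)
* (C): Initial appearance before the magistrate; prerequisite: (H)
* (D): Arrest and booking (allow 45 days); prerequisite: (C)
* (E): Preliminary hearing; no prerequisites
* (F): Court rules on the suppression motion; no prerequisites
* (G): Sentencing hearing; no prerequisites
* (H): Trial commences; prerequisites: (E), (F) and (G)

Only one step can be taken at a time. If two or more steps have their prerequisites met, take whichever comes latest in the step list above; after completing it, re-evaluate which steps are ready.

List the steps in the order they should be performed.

Nothing is required for (G), (F) and (E). (G) is listed later → (G) first.
Ready: (F) and (E). (F) is listed later → (F).
(E) is the only step now ready → (E).
(H) and (B) are both available; (H) is listed later → (H).
(C), (B) and (A) are all available; (C) is listed later → (C).
Ready: (D), (B) and (A). (D) is listed later → (D).
Ready: (B) and (A). (B) is listed later → (B).
That leaves (A) as the only ready step → (A).

(G), (F), (E), (H), (C), (D), (B), (A)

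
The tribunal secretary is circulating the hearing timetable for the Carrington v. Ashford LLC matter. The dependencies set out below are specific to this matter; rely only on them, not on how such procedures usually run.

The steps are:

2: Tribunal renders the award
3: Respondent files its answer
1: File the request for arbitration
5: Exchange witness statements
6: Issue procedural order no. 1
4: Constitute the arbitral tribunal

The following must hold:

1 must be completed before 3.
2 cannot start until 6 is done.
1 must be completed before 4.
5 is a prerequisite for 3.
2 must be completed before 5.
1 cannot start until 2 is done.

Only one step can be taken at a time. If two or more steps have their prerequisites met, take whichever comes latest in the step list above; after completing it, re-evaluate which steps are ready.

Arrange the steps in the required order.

6, 2, 5, 1, 4, 3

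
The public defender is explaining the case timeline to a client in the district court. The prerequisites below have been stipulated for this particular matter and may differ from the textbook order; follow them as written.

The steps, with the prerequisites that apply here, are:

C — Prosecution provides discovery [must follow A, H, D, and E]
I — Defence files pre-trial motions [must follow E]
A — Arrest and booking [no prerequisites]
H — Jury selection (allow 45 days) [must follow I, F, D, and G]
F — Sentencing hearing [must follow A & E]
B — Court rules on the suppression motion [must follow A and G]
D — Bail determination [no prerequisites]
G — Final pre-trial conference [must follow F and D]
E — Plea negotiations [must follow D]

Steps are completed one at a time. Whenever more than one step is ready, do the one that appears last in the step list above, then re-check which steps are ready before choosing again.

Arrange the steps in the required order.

D, E, A, F, G, B, I, H, C

Nothing is required for D and A. D is listed later → D first.
E now also ready, so the ready set is {E, A}; E is listed later → E.
Ready: A and I. A is listed later → A.
Ready: F and I. F is listed later → F.
Ready: G and I. G is listed later → G.
Ready: B and I. B is listed later → B.
I needed E, now all done → I.
Next only H has its prerequisites met → H.
C is the only step now ready → C.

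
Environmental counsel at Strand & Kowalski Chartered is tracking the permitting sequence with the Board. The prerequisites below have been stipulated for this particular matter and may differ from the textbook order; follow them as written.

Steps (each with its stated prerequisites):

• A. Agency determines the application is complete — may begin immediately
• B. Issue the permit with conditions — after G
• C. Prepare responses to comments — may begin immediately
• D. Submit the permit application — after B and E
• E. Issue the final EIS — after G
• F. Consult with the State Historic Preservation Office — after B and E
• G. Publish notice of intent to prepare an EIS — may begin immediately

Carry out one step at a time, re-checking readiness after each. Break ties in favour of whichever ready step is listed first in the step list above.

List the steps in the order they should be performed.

A, C and G have no prerequisites; A is listed earlier, so A is first.
Now C and G have their prerequisites met. C is listed earlier, so C next.
G is the only step now ready → G.
Ready: B and E. B is listed earlier → B.
E is the only step now ready → E.
D and F are both available; D is listed earlier → D.
F needed B and E, now all done → F.

A, C, G, B, E, D, F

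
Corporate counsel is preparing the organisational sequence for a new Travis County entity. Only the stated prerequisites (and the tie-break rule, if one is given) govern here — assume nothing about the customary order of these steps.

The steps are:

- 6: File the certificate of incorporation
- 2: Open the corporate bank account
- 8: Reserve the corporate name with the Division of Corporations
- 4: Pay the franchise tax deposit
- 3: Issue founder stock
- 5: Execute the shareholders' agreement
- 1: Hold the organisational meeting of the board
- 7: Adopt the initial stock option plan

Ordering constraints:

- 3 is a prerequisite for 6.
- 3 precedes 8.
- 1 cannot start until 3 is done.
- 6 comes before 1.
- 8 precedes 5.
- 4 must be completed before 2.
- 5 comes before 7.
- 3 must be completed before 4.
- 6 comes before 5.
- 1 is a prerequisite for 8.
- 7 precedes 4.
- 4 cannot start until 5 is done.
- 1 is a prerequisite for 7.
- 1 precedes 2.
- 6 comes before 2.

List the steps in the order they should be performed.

3 6 1 8 5 7 4 2

3 has no prerequisites → 3 first.
Next only 6 has its prerequisites met → 6.
That leaves 1 as the only ready step → 1.
That leaves 8 as the only ready step → 8.
5 needed 6 and 8, now all done → 5.
7 needed 5 and 1, now all done → 7.
4 needed 3, 5 and 7, now all done → 4.
Next only 2 has its prerequisites met → 2.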